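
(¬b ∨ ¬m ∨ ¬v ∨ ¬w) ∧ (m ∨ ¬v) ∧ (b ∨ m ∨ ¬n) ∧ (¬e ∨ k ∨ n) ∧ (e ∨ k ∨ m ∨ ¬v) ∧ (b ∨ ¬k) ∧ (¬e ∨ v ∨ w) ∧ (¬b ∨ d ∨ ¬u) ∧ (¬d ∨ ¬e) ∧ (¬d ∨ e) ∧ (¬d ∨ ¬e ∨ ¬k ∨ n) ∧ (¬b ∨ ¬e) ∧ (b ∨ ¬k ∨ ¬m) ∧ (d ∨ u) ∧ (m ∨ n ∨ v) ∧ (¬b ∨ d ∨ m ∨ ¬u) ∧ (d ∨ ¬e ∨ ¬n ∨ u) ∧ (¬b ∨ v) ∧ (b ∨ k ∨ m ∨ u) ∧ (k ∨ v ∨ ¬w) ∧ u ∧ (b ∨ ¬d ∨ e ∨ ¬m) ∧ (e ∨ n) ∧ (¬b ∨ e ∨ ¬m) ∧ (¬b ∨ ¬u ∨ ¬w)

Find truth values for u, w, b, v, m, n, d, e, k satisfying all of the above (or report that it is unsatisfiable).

Unit clause (u) forces u = True.
Set w = False.
Try b = True:
  (¬b ∨ d ∨ ¬u) forces d = True.
  (¬d ∨ ¬e) forces e = False.
  clause (¬d ∨ e) is falsified — backtrack.
So b = False.
  then (b ∨ ¬k) forces k = False.
Set v = True.
  then (m ∨ ¬v) forces m = True.
Set n = True.
Set d = False.
Set e = True.
All clauses satisfied.

u = True; w = False; b = False; v = True; m = True; n = True; d = False; e = True; k = False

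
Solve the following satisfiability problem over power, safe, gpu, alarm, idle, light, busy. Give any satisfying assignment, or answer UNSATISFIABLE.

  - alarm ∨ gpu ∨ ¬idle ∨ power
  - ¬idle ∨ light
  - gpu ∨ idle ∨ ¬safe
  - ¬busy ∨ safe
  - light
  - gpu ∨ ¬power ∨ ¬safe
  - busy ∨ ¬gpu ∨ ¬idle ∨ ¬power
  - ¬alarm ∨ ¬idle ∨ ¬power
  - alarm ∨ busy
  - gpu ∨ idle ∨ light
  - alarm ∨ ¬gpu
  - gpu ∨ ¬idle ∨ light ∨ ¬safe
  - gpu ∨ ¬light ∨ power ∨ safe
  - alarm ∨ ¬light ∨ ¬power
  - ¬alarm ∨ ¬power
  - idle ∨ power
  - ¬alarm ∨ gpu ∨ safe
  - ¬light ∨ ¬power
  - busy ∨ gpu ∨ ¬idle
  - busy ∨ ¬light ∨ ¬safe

power = False, safe = False, gpu = True, alarm = True, idle = True, light = True, busy = False

Unit clause (light) forces light = True.
In (¬light ∨ ¬power) only ¬power is left, so power = False.
In (idle ∨ power) only idle is left, so idle = True.
Set safe = False.
  then (¬busy ∨ safe) forces busy = False.
  then (alarm ∨ busy) forces alarm = True.
  then (gpu ∨ ¬light ∨ power ∨ safe) forces gpu = True.
All clauses satisfied.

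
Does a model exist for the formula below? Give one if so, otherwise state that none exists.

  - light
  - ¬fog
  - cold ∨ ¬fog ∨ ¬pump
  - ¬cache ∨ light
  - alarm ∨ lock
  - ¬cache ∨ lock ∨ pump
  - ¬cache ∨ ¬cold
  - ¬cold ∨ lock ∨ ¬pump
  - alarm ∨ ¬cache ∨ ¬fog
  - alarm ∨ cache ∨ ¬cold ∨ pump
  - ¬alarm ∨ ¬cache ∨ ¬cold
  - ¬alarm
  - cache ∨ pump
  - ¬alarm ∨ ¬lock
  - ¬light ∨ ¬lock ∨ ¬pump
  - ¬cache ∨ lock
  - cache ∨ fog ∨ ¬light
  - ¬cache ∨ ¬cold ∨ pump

Unit clause (light) forces light = True.
Unit clause (¬fog) forces fog = False.
Unit clause (¬alarm) forces alarm = False.
In (cache ∨ fog ∨ ¬light) only cache is left, so cache = True.
In (alarm ∨ lock) only lock is left, so lock = True.
In (¬cache ∨ ¬cold) only ¬cold is left, so cold = False.
In (¬light ∨ ¬lock ∨ ¬pump) only ¬pump is left, so pump = False.
All clauses satisfied.

fog = False; cold = False; alarm = False; cache = True; pump = False; light = True; lock = True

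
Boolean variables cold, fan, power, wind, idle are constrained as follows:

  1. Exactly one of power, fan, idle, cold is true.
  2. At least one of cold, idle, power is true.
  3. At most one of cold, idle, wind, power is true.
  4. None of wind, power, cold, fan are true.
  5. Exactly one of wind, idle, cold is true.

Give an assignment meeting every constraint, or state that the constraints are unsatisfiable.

cold = False; fan = False; power = False; wind = False; idle = True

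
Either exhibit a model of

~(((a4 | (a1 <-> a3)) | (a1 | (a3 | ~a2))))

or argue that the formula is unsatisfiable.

Case a1 = True: the formula becomes ~(((a4 | a3) | True)) = False.
Case a1 = False: the formula simplifies to ~(((a4 | ~a3) | (a3 | ~a2))).
  a3 = True: this becomes ~((a4 | True)) = False.
  a3 = False: this becomes ~((True | ~a2)) = False.
Both cases fail — unsatisfiable.

Unsatisfiable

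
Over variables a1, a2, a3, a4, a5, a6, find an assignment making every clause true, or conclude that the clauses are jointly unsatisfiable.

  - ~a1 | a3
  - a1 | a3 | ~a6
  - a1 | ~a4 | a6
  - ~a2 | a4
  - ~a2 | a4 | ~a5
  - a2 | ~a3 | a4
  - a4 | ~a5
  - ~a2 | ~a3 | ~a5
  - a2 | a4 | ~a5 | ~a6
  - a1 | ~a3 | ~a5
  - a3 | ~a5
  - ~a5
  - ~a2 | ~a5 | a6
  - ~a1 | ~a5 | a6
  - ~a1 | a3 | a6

a1: True, a2: True, a3: True, a4: True, a5: False, a6: False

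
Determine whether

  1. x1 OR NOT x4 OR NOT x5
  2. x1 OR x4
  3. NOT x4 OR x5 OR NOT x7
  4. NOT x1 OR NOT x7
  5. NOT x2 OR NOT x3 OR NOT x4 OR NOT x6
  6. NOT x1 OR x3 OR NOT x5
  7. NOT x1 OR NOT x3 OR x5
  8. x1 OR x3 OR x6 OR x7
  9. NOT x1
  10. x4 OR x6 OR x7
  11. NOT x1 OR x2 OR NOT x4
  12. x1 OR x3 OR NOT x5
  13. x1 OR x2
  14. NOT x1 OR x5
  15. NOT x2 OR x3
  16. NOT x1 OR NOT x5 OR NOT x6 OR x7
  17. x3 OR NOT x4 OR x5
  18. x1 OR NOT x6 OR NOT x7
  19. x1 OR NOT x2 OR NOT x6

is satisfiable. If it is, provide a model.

x1: False, x2: True, x3: True, x4: True, x5: False, x6: False, x7: False

Unit clause (NOT x1) forces x1 = False.
In (x1 OR x2) only x2 is left, so x2 = True.
In (NOT x2 OR x3) only x3 is left, so x3 = True.
In (x1 OR NOT x2 OR NOT x6) only NOT x6 is left, so x6 = False.
In (x1 OR x4) only x4 is left, so x4 = True.
In (x1 OR NOT x4 OR NOT x5) only NOT x5 is left, so x5 = False.
In (NOT x4 OR x5 OR NOT x7) only NOT x7 is left, so x7 = False.
All clauses satisfied.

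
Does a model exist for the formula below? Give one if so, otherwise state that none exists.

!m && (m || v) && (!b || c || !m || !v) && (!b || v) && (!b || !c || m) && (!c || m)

v = True, m = False, b = False, c = False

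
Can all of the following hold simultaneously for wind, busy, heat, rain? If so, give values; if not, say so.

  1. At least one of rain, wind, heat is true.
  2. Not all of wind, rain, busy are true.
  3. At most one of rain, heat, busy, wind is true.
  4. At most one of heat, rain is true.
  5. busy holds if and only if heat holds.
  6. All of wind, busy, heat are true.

The formula is unsatisfiable.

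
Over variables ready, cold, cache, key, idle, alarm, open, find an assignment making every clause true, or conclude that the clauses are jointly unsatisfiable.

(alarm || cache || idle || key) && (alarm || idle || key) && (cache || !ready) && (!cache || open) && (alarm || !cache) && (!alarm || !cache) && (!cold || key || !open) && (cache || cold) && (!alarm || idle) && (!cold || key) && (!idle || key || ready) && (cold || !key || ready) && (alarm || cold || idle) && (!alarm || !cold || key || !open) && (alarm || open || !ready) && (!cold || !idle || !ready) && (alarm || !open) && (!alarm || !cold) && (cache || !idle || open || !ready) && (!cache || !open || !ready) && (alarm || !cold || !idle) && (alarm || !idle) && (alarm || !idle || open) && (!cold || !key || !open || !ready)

ready = False; cold = True; cache = False; key = True; idle = False; alarm = False; open = False

Try ready = True:
  (cache || !ready) forces cache = True.
  (!cache || open) forces open = True.
  clause (!cache || !open || !ready) is falsified — backtrack.
So ready = False.
Set cold = True.
  then (!cold || key) forces key = True.
  then (!alarm || !cold) forces alarm = False.
  then (alarm || !cold || !idle) forces idle = False.
  then (alarm || !cache) forces cache = False.
  then (alarm || !open) forces open = False.
All clauses satisfied.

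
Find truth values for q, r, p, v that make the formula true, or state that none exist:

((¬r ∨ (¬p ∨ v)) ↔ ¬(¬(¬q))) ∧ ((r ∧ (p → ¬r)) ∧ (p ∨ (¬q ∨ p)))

q = False; r = True; p = False; v = False

  (¬r ∨ (¬p ∨ v)) ↔ ¬(¬(¬q)) = True
    ¬r ∨ (¬p ∨ v) = True
      ¬r = False
      ¬p ∨ v = True
        ¬p = True
    ¬(¬(¬q)) = True
      ¬(¬q) = False
        ¬q = True
  (r ∧ (p → ¬r)) ∧ (p ∨ (¬q ∨ p)) = True
    r ∧ (p → ¬r) = True
      p → ¬r = True
        ¬r = False
    p ∨ (¬q ∨ p) = True
      ¬q ∨ p = True
        ¬q = True
Both conjuncts True, so the formula holds.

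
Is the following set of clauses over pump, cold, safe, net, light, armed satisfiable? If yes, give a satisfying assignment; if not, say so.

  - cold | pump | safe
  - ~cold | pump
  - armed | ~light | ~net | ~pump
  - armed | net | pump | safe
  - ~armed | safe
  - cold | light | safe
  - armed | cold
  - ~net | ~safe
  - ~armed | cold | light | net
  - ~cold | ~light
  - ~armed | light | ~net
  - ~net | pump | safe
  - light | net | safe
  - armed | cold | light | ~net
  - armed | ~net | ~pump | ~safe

Set pump = True.
Set cold = False.
  then (armed | cold) forces armed = True.
  then (~armed | safe) forces safe = True.
  then (~net | ~safe) forces net = False.
  then (~armed | cold | light | net) forces light = True.
All clauses satisfied.

pump=T; cold=F; safe=T; net=F; light=T; armed=T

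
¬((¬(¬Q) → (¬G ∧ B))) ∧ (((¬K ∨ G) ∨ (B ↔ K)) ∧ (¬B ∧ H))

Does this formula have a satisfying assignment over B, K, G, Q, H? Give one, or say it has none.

B=F, K=F, G=F, Q=T, H=T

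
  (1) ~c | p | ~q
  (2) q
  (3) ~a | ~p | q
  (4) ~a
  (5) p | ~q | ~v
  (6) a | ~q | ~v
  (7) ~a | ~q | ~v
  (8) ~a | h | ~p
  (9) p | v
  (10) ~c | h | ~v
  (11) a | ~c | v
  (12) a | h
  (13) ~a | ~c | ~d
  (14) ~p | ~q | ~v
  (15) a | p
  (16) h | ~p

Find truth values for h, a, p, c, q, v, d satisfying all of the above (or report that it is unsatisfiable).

h: True, a: False, p: True, c: False, q: True, v: False, d: True

Unit clause (q) forces q = True.
Unit clause (~a) forces a = False.
In (a | ~q | ~v) only ~v is left, so v = False.
In (p | v) only p is left, so p = True.
In (a | ~c | v) only ~c is left, so c = False.
In (a | h) only h is left, so h = True.
Set d = True.
All clauses satisfied.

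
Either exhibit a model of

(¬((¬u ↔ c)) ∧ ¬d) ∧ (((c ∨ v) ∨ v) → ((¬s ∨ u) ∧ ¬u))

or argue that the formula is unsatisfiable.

v = False; s = False; u = False; d = False; c = False

  ¬((¬u ↔ c)) ∧ ¬d = True
    ¬((¬u ↔ c)) = True
      ¬u ↔ c = False
        ¬u = True
    ¬d = True
  ((c ∨ v) ∨ v) → ((¬s ∨ u) ∧ ¬u) = True
    (c ∨ v) ∨ v = False
      c ∨ v = False
    (¬s ∨ u) ∧ ¬u = True
      ¬s ∨ u = True
        ¬s = True
      ¬u = True
Both conjuncts True, so the formula holds.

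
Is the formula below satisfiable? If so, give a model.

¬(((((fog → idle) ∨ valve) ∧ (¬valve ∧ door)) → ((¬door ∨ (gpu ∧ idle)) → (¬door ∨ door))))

No satisfying assignment exists.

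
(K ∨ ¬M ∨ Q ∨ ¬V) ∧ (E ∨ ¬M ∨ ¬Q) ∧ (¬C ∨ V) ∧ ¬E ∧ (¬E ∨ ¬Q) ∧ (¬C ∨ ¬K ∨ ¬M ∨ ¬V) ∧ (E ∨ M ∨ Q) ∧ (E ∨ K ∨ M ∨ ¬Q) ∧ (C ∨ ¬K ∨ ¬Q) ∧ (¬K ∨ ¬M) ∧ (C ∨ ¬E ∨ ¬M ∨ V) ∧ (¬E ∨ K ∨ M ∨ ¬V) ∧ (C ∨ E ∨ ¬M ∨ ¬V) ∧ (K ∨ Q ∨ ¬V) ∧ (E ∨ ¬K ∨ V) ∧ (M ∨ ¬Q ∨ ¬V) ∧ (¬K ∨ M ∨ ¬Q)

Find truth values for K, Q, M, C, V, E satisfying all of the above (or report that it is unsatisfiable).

Unit clause (¬E) forces E = False.
Set K = False.
Try Q = True:
  (E ∨ ¬M ∨ ¬Q) forces M = False.
  clause (E ∨ K ∨ M ∨ ¬Q) is falsified — backtrack.
So Q = False.
  then (E ∨ M ∨ Q) forces M = True.
  then (K ∨ Q ∨ ¬V) forces V = False.
  then (¬C ∨ V) forces C = False.
All clauses satisfied.

K: False, Q: False, M: True, C: False, V: False, E: False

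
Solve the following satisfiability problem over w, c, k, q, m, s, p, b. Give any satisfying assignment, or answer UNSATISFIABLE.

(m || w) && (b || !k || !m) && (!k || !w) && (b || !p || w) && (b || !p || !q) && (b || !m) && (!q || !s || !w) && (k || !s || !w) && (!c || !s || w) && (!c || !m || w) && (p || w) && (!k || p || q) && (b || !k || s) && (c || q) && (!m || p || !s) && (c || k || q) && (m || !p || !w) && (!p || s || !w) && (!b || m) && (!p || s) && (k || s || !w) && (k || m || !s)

w = False, c = False, k = True, q = True, m = True, s = True, p = True, b = True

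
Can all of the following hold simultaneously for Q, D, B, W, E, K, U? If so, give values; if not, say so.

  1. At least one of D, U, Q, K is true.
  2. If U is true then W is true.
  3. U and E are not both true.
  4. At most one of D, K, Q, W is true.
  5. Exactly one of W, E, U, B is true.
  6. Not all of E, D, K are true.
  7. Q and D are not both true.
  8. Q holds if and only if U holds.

Q = False, D = False, B = False, W = False, E = True, K = True, U = False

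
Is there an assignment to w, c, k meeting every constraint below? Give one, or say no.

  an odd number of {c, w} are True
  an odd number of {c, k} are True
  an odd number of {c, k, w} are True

w=F; c=T; k=F

{c, w}: 1 true → odd ✓
{c, k}: 1 true → odd ✓
{c, k, w}: 1 true → odd ✓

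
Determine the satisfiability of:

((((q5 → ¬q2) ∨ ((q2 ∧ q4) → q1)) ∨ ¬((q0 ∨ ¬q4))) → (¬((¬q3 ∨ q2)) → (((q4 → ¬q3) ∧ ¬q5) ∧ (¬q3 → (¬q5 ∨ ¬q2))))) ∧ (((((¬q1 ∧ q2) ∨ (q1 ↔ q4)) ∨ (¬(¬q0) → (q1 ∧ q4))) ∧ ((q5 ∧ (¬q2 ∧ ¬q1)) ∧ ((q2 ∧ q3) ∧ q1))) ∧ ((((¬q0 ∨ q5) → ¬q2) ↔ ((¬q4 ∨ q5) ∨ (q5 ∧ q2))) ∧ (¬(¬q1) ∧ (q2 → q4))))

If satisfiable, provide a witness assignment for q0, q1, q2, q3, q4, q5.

No satisfying assignment exists.

Case q1 = True: the conjunct ¬q1 is False.
Case q1 = False: the conjunct q1 is False.
Both cases fail — unsatisfiable.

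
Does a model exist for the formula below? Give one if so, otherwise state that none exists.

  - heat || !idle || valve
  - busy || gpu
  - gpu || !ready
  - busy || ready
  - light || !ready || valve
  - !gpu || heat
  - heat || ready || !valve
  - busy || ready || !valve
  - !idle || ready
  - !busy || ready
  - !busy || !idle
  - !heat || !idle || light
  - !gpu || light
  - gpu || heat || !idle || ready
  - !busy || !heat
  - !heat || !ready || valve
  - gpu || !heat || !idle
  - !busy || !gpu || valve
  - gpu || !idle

Set idle = False.
Set valve = True.
Try busy = True:
  (!busy || ready) forces ready = True.
  (gpu || !ready) forces gpu = True.
  (!gpu || heat) forces heat = True.
  clause (!busy || !heat) is falsified — backtrack.
So busy = False.
  then (busy || gpu) forces gpu = True.
  then (busy || ready) forces ready = True.
  then (!gpu || heat) forces heat = True.
  then (!gpu || light) forces light = True.
All clauses satisfied.

idle=F, valve=T, busy=F, light=T, gpu=T, heat=T, ready=T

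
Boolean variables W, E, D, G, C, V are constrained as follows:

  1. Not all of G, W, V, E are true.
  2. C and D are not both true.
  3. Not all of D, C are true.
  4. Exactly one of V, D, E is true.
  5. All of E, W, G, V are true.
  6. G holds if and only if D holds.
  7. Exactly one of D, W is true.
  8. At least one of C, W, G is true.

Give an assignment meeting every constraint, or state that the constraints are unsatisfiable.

The formula is unsatisfiable.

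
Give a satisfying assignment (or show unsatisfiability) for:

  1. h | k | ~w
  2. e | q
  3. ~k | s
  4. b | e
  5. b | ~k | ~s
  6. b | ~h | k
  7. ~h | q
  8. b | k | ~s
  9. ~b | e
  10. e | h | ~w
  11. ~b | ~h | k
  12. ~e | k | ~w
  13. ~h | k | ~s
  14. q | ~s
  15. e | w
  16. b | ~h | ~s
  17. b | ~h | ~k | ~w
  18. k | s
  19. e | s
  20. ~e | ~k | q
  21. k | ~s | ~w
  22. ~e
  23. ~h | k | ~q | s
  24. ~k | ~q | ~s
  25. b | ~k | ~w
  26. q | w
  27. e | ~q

Case e = True:
  Clause (~e) is falsified — contradiction.
Case e = False:
  (e | q) forces q = True.
  Clause (e | ~q) is falsified — contradiction.
Both cases fail, so the formula is unsatisfiable.

Unsatisfiable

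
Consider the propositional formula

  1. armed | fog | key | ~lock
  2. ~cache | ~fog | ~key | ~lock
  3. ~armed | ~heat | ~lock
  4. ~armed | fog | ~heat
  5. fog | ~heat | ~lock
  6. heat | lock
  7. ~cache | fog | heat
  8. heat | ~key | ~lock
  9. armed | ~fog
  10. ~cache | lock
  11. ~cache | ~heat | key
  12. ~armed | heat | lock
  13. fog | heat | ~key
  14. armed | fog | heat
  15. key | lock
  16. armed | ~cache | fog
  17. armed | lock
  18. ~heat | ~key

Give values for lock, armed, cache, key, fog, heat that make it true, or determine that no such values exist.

lock: True; armed: True; cache: False; key: False; fog: True; heat: False

Try lock = False:
  (heat | lock) forces heat = True.
  (~cache | lock) forces cache = False.
  (key | lock) forces key = True.
  clause (~heat | ~key) is falsified — backtrack.
So lock = True.
Set armed = True.
  then (~armed | ~heat | ~lock) forces heat = False.
  then (heat | ~key | ~lock) forces key = False.
Set cache = False.
Set fog = True.
All clauses satisfied.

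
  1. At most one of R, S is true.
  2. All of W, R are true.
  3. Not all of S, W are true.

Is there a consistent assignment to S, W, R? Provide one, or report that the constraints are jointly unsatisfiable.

S=F, W=T, R=T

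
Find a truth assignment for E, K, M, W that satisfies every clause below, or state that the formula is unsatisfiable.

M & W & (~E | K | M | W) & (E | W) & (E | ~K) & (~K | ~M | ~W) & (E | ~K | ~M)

E=T; K=F; M=T; W=T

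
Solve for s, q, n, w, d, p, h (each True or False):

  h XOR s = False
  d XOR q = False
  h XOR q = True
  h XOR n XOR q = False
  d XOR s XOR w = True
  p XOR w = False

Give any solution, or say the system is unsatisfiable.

s=F, q=T, n=T, w=F, d=T, p=F, h=F

h XOR s = F XOR F = False ✓
d XOR q = T XOR T = False ✓
h XOR q = F XOR T = True ✓
h XOR n XOR q = F XOR T XOR T = False ✓
d XOR s XOR w = T XOR F XOR F = True ✓
p XOR w = F XOR F = False ✓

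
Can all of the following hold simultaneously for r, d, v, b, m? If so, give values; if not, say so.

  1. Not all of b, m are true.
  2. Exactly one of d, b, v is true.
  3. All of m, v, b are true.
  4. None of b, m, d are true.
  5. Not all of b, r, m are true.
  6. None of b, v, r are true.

UNSATISFIABLE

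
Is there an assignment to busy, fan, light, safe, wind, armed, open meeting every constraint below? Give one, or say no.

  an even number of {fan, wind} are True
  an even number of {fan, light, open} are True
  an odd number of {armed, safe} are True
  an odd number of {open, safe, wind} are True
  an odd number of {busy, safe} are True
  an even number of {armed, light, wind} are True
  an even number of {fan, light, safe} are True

Adding constraints 1, 3, 6, 7 mod 2: every variable appears an even number of times on the left, so the left side is 0.
But the right sides sum to 1 (mod 2). 0 ≠ 1 — the system is inconsistent.

The formula is unsatisfiable.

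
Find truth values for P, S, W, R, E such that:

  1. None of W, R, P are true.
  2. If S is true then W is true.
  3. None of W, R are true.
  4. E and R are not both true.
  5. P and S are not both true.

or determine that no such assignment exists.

P=F, S=F, W=F, R=F, E=F

  (1) {W, R, P}: 0 true — none ✓
  (2) S=F ⇒ W: vacuous ✓
  (3) {W, R}: 0 true — none ✓
  (4) E=F, R=F — not both ✓
  (5) P=F, S=F — not both ✓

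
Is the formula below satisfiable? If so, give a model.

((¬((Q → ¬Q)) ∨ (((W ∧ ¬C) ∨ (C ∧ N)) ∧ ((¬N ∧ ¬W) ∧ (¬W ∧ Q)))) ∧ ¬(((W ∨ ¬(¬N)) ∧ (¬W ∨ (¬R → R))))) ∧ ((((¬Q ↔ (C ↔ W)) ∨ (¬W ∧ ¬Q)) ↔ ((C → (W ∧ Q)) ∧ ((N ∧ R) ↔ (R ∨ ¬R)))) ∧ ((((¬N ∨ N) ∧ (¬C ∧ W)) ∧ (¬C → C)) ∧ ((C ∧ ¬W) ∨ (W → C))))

Unsatisfiable

Case C = True: the conjunct ¬C is False.
Case C = False: the conjunct ¬C → C becomes ¬False → False = False.
Both cases fail — unsatisfiable.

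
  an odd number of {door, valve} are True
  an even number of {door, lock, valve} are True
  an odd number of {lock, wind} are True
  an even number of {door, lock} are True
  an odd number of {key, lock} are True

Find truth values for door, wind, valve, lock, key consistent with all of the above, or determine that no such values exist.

door = True, wind = False, valve = False, lock = True, key = False

{door, valve}: 1 true → odd ✓
{door, lock, valve}: 2 true → even ✓
{lock, wind}: 1 true → odd ✓
{door, lock}: 2 true → even ✓
{key, lock}: 1 true → odd ✓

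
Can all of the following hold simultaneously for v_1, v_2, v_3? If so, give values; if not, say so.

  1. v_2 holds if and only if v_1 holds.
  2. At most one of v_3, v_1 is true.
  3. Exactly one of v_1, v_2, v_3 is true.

v_1 = False, v_2 = False, v_3 = True

  (1) v_2=F, v_1=F — same ✓
  (2) {v_3, v_1}: 1 true — at most one ✓
  (3) {v_1, v_2, v_3}: 1 true — exactly one ✓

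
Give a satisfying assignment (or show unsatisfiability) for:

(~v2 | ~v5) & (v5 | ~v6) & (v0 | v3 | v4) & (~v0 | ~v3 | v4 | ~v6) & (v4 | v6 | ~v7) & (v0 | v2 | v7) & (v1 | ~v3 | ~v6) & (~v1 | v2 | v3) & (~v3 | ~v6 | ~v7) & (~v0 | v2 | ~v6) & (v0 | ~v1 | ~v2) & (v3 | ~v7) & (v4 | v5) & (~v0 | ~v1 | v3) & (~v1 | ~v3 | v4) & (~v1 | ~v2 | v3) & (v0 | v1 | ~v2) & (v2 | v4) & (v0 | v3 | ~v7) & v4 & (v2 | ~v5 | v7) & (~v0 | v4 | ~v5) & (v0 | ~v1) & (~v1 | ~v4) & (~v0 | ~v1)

v0 = True, v1 = False, v2 = True, v3 = False, v4 = True, v5 = False, v6 = False, v7 = False

Unit clause (v4) forces v4 = True.
In (~v1 | ~v4) only ~v1 is left, so v1 = False.
Set v0 = True.
Set v2 = True.
  then (~v2 | ~v5) forces v5 = False.
  then (v5 | ~v6) forces v6 = False.
Set v3 = False.
  then (v3 | ~v7) forces v7 = False.
All clauses satisfied.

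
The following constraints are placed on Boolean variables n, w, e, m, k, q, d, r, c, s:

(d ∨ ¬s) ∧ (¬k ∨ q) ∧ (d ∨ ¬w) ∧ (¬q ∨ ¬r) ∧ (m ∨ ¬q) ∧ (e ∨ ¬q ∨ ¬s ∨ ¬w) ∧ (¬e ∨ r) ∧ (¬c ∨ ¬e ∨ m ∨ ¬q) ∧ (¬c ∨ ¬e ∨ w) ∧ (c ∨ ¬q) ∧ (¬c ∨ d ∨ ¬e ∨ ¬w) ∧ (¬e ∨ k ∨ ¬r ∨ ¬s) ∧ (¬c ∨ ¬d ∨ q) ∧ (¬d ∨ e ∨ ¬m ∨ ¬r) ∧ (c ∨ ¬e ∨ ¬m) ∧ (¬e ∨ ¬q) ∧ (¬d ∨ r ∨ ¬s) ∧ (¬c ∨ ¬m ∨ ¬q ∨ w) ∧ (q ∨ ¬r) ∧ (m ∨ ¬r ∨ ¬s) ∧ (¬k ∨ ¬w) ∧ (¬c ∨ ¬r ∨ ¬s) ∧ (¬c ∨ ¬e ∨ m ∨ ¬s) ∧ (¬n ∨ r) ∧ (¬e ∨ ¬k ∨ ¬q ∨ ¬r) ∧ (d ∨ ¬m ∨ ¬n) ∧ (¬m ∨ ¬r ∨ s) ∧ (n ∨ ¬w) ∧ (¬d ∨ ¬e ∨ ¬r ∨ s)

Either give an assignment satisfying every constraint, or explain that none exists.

n = False, w = False, e = False, m = True, k = False, q = False, d = False, r = False, c = True, s = False

Try n = True:
  (¬n ∨ r) forces r = True.
  (¬q ∨ ¬r) forces q = False.
  clause (q ∨ ¬r) is falsified — backtrack.
So n = False.
  then (n ∨ ¬w) forces w = False.
Set e = False.
Set m = True.
Set k = False.
Try q = True:
  (¬q ∨ ¬r) forces r = False.
  (c ∨ ¬q) forces c = True.
  clause (¬c ∨ ¬m ∨ ¬q ∨ w) is falsified — backtrack.
So q = False.
  then (q ∨ ¬r) forces r = False.
Set d = False.
  then (d ∨ ¬s) forces s = False.
Set c = True.
All clauses satisfied.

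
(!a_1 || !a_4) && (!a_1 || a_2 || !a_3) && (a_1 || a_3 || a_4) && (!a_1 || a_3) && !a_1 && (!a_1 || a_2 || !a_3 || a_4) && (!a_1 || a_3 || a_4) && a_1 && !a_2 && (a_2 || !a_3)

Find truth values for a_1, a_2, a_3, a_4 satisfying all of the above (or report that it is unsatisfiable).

No satisfying assignment exists.

Case a_1 = True:
  Clause (!a_1) is falsified — contradiction.
Case a_1 = False:
  Clause (a_1) is falsified — contradiction.
Both cases fail, so the formula is unsatisfiable.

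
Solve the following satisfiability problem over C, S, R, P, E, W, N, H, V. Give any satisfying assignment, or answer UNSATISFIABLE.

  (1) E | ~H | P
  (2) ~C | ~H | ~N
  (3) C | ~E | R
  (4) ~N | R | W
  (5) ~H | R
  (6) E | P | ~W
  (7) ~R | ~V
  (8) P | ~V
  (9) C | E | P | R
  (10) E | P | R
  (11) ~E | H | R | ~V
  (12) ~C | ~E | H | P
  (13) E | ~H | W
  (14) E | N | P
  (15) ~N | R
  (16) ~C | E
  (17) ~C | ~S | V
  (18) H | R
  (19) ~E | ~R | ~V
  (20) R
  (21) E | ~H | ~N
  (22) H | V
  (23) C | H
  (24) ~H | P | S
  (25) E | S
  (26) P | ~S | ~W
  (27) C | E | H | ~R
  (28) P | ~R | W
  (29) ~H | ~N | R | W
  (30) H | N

C = False; S = True; R = True; P = True; E = True; W = False; N = True; H = True; V = False

Unit clause (R) forces R = True.
In (~R | ~V) only ~V is left, so V = False.
In (H | V) only H is left, so H = True.
Set C = False.
Set S = True.
Try P = False:
  (E | ~H | P) forces E = True.
  (P | ~S | ~W) forces W = False.
  clause (P | ~R | W) is falsified — backtrack.
So P = True.
Set E = True.
Set W = False.
Set N = True.
All clauses satisfied.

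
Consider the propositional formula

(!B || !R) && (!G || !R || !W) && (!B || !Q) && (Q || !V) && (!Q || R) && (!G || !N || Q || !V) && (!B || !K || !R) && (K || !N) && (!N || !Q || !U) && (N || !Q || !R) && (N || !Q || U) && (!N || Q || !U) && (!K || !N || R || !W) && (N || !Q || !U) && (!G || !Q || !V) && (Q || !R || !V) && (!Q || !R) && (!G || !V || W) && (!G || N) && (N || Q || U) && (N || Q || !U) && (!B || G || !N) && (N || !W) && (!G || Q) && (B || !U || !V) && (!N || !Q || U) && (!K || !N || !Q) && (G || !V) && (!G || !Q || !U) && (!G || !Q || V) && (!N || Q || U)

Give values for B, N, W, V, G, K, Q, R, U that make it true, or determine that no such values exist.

Unsatisfiable

Case Q = True:
  (!B || !Q) forces B = False.
  (!Q || R) forces R = True.
  Clause (!Q || !R) is falsified — contradiction.
Case Q = False:
  (Q || !V) forces V = False.
  (!G || Q) forces G = False.
  If N = True:
    (K || !N) forces K = True.
    (!N || Q || !U) forces U = False.
    clause (!N || Q || U) is falsified.
  If N = False:
    (N || Q || U) forces U = True.
    clause (N || Q || !U) is falsified.
  Every sub-case reaches a contradiction.
Both cases fail, so the formula is unsatisfiable.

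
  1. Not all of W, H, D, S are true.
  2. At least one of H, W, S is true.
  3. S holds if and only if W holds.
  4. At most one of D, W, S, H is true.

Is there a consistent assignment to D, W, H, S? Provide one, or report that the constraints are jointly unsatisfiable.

D=F, W=F, H=T, S=F

  (1) {W, H, D, S}: 1/4 true — not all ✓
  (2) {H, W, S}: 1 true — at least one ✓
  (3) S=F, W=F — same ✓
  (4) {D, W, S, H}: 1 true — at most one ✓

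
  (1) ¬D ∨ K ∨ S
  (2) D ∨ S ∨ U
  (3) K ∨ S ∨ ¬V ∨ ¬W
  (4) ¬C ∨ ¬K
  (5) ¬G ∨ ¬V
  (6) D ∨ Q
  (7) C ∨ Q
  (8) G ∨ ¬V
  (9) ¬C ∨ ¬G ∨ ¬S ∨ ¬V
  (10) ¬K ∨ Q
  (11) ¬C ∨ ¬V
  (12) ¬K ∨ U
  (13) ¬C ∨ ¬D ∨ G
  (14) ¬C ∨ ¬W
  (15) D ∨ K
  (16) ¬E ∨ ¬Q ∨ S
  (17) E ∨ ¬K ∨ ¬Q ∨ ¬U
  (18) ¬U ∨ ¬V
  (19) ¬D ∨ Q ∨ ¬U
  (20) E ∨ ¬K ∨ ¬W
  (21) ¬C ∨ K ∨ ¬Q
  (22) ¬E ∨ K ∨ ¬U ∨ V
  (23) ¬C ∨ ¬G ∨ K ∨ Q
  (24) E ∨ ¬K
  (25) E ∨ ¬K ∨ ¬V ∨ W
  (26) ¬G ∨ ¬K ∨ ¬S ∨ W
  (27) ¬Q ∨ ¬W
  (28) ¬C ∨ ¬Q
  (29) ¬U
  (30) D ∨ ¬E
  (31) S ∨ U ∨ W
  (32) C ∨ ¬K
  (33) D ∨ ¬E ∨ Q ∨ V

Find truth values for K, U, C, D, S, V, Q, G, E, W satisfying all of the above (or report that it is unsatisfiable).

Unit clause (¬U) forces U = False.
In (¬K ∨ U) only ¬K is left, so K = False.
In (D ∨ K) only D is left, so D = True.
In (¬D ∨ K ∨ S) only S is left, so S = True.
Try C = True:
  (¬C ∨ ¬V) forces V = False.
  (¬C ∨ ¬D ∨ G) forces G = True.
  (¬C ∨ ¬W) forces W = False.
  (¬C ∨ K ∨ ¬Q) forces Q = False.
  clause (¬C ∨ ¬G ∨ K ∨ Q) is falsified — backtrack.
So C = False.
  then (C ∨ Q) forces Q = True.
  then (¬Q ∨ ¬W) forces W = False.
Try V = True:
  (¬G ∨ ¬V) forces G = False.
  clause (G ∨ ¬V) is falsified — backtrack.
So V = False.
Set G = False.
Set E = True.
All clauses satisfied.

K = False, U = False, C = False, D = True, S = True, V = False, Q = True, G = False, E = True, W = False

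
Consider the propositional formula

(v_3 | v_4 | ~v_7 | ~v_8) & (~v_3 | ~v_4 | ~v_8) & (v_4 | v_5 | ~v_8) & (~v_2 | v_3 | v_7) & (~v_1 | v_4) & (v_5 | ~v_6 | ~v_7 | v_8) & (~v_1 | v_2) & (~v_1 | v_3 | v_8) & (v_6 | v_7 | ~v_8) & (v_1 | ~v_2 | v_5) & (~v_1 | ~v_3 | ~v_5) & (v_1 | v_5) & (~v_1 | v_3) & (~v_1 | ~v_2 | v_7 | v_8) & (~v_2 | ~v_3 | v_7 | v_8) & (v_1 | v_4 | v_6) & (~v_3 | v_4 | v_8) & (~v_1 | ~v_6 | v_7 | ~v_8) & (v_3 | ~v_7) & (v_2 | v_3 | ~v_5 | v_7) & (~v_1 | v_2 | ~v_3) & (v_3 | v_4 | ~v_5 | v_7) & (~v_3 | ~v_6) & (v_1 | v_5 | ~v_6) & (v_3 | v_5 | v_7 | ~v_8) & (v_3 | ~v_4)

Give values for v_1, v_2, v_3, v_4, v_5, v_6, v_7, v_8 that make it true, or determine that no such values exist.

v_1: True, v_2: True, v_3: True, v_4: True, v_5: False, v_6: False, v_7: True, v_8: False

Set v_1 = True.
  then (~v_1 | v_4) forces v_4 = True.
  then (~v_1 | v_2) forces v_2 = True.
  then (~v_1 | v_3) forces v_3 = True.
  then (~v_3 | ~v_6) forces v_6 = False.
  then (~v_3 | ~v_4 | ~v_8) forces v_8 = False.
  then (~v_1 | ~v_3 | ~v_5) forces v_5 = False.
  then (~v_1 | ~v_2 | v_7 | v_8) forces v_7 = True.
All clauses satisfied.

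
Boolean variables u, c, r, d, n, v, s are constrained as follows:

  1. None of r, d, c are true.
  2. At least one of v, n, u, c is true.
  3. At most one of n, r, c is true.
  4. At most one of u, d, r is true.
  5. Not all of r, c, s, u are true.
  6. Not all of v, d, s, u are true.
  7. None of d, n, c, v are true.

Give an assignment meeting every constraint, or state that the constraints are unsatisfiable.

u = True, c = False, r = False, d = False, n = False, v = False, s = True

  (1) {r, d, c}: 0 true — none ✓
  (2) {v, n, u, c}: 1 true — at least one ✓
  (3) {n, r, c}: 0 true — at most one ✓
  (4) {u, d, r}: 1 true — at most one ✓
  (5) {r, c, s, u}: 2/4 true — not all ✓
  (6) {v, d, s, u}: 2/4 true — not all ✓
  (7) {d, n, c, v}: 0 true — none ✓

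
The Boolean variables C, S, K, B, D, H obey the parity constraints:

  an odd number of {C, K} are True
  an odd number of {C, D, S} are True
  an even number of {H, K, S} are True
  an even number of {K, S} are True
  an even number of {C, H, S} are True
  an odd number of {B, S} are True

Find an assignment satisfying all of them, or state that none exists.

The formula is unsatisfiable.

Adding constraints 1, 3, 5 mod 2: every variable appears an even number of times on the left, so the left side is 0.
But the right sides sum to 1 (mod 2). 0 ≠ 1 — the system is inconsistent.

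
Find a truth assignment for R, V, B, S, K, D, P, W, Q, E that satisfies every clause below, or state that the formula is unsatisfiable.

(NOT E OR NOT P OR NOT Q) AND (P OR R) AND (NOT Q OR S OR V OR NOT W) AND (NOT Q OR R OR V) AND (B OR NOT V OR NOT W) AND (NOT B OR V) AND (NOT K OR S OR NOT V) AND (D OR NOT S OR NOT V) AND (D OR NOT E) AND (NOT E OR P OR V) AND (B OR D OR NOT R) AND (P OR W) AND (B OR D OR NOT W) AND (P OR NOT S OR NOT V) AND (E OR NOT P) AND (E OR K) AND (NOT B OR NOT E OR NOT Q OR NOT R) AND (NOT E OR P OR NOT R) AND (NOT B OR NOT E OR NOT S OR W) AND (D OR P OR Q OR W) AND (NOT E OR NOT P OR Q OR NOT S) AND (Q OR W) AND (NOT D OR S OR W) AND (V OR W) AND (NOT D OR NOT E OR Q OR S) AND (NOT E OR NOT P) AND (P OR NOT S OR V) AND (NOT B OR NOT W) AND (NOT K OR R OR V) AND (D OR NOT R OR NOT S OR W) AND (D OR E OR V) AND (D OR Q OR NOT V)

Try R = False:
  (P OR R) forces P = True.
  (E OR NOT P) forces E = True.
  clause (NOT E OR NOT P) is falsified — backtrack.
So R = True.
Set V = False.
  then (NOT B OR V) forces B = False.
  then (B OR D OR NOT R) forces D = True.
  then (V OR W) forces W = True.
Try S = True:
  (P OR NOT S OR V) forces P = True.
  (E OR NOT P) forces E = True.
  clause (NOT E OR NOT P) is falsified — backtrack.
So S = False.
  then (NOT Q OR S OR V OR NOT W) forces Q = False.
  then (NOT D OR NOT E OR Q OR S) forces E = False.
  then (E OR NOT P) forces P = False.
  then (E OR K) forces K = True.
All clauses satisfied.

R=T; V=F; B=F; S=F; K=T; D=T; P=F; W=T; Q=F; E=F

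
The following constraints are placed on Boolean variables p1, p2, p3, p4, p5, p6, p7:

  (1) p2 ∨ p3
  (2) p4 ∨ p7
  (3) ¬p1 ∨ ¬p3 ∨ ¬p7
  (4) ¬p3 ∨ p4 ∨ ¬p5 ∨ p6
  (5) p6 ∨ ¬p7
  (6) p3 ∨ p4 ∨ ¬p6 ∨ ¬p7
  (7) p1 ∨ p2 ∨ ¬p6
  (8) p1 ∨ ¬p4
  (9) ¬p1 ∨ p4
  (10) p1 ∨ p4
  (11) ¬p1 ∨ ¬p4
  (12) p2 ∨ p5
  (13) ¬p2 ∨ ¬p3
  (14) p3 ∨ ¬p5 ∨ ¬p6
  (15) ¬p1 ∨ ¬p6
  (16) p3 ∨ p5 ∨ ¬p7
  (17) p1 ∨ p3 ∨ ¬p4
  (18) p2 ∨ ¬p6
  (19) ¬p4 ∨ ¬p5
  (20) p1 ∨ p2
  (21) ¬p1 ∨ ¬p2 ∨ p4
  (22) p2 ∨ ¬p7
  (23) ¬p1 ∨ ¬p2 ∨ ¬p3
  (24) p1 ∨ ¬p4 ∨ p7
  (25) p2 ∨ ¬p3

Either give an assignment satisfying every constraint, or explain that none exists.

UNSATISFIABLE

Case p1 = True:
  (¬p1 ∨ p4) forces p4 = True.
  Clause (¬p1 ∨ ¬p4) is falsified — contradiction.
Case p1 = False:
  (p1 ∨ ¬p4) forces p4 = False.
  Clause (p1 ∨ p4) is falsified — contradiction.
Both cases fail, so the formula is unsatisfiable.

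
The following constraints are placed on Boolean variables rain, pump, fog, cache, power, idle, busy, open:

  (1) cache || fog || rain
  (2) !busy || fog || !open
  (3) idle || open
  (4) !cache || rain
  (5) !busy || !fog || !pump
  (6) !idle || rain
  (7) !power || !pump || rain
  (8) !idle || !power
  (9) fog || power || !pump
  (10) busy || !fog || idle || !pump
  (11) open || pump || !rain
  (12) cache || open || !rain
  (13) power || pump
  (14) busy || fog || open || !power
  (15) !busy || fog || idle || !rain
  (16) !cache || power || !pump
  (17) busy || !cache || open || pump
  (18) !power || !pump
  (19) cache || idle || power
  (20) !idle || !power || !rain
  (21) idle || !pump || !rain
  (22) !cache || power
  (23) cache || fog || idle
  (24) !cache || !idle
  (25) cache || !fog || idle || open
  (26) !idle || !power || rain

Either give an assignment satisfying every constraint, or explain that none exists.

Set rain = True.
Set pump = False.
  then (open || pump || !rain) forces open = True.
  then (power || pump) forces power = True.
  then (!idle || !power || !rain) forces idle = False.
Set fog = False.
  then (!busy || fog || !open) forces busy = False.
  then (cache || fog || idle) forces cache = True.
All clauses satisfied.

rain = True; pump = False; fog = False; cache = True; power = True; idle = False; busy = False; open = True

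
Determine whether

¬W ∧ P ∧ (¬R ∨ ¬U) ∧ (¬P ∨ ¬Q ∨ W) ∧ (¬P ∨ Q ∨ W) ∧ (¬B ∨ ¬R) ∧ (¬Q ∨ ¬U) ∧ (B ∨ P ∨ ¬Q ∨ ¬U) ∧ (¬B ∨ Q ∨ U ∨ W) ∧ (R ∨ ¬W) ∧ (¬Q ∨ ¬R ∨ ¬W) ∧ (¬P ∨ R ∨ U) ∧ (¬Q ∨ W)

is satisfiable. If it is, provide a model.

Case P = True:
  (¬W) forces W = False.
  (¬P ∨ ¬Q ∨ W) forces Q = False.
  Clause (¬P ∨ Q ∨ W) is falsified — contradiction.
Case P = False:
  Clause (P) is falsified — contradiction.
Both cases fail, so the formula is unsatisfiable.

Unsatisfiable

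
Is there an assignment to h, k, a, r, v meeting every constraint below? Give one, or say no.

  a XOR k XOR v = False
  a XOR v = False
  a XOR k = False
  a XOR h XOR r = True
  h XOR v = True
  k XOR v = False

h=T, k=F, a=F, r=F, v=F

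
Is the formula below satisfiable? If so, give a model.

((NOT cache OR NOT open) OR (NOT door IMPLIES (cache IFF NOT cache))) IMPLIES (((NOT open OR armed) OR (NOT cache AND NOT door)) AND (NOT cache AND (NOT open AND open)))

door=F; cache=T; armed=T; open=T

  ((NOT cache OR NOT open) OR (NOT door IMPLIES (cache IFF NOT cache))) IMPLIES (((NOT open OR armed) OR (NOT cache AND NOT door)) AND (NOT cache AND (NOT open AND open))) = True
    (NOT cache OR NOT open) OR (NOT door IMPLIES (cache IFF NOT cache)) = False
      NOT cache OR NOT open = False
        NOT cache = False
        NOT open = False
      NOT door IMPLIES (cache IFF NOT cache) = False
        NOT door = True
        cache IFF NOT cache = False
          NOT cache = False
    ((NOT open OR armed) OR (NOT cache AND NOT door)) AND (NOT cache AND (NOT open AND open)) = False
      (NOT open OR armed) OR (NOT cache AND NOT door) = True
        NOT open OR armed = True
          NOT open = False
        NOT cache AND NOT door = False
          NOT cache = False
          NOT door = True
      NOT cache AND (NOT open AND open) = False
        NOT cache = False
        NOT open AND open = False
          NOT open = False
The formula evaluates to True.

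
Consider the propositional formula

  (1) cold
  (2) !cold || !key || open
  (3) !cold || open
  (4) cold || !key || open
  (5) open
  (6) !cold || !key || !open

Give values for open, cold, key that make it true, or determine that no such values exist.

Unit clause (cold) forces cold = True.
In (!cold || open) only open is left, so open = True.
In (!cold || !key || !open) only !key is left, so key = False.
Check each clause:
  (cold): cold holds.
  (!cold || !key || open): !key holds.
  (!cold || open): open holds.
  (cold || !key || open): cold holds.
  (open): open holds.
  (!cold || !key || !open): !key holds.
All clauses satisfied.

open = True, cold = True, key = False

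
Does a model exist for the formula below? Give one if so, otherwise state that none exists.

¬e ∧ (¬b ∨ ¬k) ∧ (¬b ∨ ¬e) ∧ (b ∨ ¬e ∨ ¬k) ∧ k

e: False, b: False, k: True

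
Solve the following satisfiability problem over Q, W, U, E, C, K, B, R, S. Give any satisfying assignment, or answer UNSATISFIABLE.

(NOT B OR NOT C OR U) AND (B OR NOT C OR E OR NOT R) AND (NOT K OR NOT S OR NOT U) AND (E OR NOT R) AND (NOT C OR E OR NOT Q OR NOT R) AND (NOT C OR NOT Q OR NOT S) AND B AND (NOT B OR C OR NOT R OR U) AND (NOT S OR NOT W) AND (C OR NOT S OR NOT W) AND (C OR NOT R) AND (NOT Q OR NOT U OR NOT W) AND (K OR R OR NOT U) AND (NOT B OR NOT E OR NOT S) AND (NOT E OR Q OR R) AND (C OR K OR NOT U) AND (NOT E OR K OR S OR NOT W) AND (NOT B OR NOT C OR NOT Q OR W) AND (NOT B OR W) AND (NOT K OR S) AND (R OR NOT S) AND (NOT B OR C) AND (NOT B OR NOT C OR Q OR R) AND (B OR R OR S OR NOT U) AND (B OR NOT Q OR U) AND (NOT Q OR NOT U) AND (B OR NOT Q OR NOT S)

Unsatisfiable — no assignment works.

Case B = True:
  (NOT B OR W) forces W = True.
  (NOT S OR NOT W) forces S = False.
  (NOT K OR S) forces K = False.
  (NOT E OR K OR S OR NOT W) forces E = False.
  (E OR NOT R) forces R = False.
  (K OR R OR NOT U) forces U = False.
  (NOT B OR NOT C OR U) forces C = False.
  Clause (NOT B OR C) is falsified — contradiction.
Case B = False:
  Clause (B) is falsified — contradiction.
Both cases fail, so the formula is unsatisfiable.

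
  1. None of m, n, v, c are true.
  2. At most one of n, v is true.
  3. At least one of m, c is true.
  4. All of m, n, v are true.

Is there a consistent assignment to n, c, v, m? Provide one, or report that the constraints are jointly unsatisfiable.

Unsatisfiable — no assignment works.

Case n = True:
  Constraint (1) is violated (n=T) — contradiction.
Case n = False:
  Constraint (4) is violated (n=F) — contradiction.
Both cases fail — unsatisfiable.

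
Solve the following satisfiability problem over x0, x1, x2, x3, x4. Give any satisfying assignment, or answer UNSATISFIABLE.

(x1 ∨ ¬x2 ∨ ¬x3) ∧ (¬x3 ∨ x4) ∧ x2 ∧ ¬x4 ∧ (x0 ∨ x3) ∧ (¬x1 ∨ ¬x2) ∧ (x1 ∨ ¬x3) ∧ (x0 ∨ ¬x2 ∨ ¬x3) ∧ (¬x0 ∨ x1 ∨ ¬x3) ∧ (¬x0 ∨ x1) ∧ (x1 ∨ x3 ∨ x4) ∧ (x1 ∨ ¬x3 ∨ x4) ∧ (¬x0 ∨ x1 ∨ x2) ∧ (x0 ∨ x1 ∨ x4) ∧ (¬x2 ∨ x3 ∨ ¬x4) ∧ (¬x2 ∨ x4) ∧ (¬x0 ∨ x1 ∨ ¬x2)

Case x2 = True:
  (¬x4) forces x4 = False.
  Clause (¬x2 ∨ x4) is falsified — contradiction.
Case x2 = False:
  Clause (x2) is falsified — contradiction.
Both cases fail, so the formula is unsatisfiable.

No satisfying assignment exists.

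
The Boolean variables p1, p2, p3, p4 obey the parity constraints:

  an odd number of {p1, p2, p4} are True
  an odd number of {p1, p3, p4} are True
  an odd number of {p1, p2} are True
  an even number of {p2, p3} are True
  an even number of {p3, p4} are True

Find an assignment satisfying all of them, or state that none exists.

p1: True, p2: False, p3: False, p4: False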